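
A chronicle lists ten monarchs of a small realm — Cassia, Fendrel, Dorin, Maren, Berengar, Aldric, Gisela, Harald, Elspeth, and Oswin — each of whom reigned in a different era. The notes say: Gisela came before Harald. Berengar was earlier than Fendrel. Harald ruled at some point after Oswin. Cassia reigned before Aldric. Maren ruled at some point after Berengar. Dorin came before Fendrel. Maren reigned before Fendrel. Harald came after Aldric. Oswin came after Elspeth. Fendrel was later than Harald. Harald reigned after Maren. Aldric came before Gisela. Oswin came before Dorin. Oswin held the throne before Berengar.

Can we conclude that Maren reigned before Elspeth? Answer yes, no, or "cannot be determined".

Tracing the constraints gives Elspeth → Oswin → Berengar → Maren, so Elspeth must come before Maren.
That means Maren cannot be before Elspeth.

no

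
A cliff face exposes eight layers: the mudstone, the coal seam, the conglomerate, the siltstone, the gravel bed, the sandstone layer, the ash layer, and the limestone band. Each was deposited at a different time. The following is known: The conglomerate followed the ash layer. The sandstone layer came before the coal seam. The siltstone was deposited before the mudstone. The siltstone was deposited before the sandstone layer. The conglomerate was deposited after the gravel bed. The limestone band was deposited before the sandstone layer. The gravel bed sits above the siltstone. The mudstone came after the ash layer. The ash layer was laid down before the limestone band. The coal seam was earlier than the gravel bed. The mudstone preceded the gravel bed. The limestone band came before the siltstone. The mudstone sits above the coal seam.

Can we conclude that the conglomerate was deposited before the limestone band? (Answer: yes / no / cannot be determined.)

no

Tracing the constraints gives the limestone band → the siltstone → the gravel bed → the conglomerate, so the limestone band must come before the conglomerate.
That means the conglomerate cannot be before the limestone band.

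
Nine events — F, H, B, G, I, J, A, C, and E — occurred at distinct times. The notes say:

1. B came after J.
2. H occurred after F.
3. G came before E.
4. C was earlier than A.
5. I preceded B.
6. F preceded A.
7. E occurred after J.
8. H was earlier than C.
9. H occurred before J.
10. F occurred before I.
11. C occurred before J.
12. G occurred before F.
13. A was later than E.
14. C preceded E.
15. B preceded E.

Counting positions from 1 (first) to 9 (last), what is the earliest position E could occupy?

B, C, F, G, H, I, and J must all come before E — 7 forced predecessors.
Nothing else is forced ahead of E, so its earliest slot is position 7 + 1 = 8.

8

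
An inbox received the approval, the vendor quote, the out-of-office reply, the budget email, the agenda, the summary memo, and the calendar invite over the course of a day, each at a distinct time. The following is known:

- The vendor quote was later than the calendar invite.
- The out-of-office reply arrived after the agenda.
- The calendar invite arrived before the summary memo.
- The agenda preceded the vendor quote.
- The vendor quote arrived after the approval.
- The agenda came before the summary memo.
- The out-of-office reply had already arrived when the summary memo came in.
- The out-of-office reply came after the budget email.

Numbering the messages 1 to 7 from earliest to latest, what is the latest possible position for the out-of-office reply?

The out-of-office reply must come before the summary memo — 1 message forced after it.
Everything else can be placed before the out-of-office reply in some valid order, so the out-of-office reply can sit as late as position 7 − 1 = 6.

6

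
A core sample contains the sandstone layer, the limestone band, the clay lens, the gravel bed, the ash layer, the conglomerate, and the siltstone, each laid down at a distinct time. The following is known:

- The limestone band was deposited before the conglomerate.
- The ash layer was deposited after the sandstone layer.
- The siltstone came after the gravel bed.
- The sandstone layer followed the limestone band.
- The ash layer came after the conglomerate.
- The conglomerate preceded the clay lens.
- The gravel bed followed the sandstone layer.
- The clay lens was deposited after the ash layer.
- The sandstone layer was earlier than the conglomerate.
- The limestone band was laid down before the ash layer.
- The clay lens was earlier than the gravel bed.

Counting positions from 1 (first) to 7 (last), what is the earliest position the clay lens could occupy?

5

The ash layer, the conglomerate, the limestone band, and the sandstone layer must all come before the clay lens — 4 forced predecessors.
Nothing else is forced ahead of the clay lens, so its earliest slot is position 4 + 1 = 5.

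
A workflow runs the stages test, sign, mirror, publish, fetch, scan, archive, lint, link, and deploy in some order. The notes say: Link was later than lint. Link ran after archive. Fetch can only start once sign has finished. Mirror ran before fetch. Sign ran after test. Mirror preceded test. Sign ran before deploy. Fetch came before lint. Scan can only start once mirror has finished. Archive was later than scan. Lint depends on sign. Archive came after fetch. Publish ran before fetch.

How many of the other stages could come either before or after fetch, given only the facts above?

Forced before fetch: mirror, publish, sign, and test; forced after fetch: archive, link, and lint.
That leaves deploy and scan with no forced order relative to fetch — 2.

2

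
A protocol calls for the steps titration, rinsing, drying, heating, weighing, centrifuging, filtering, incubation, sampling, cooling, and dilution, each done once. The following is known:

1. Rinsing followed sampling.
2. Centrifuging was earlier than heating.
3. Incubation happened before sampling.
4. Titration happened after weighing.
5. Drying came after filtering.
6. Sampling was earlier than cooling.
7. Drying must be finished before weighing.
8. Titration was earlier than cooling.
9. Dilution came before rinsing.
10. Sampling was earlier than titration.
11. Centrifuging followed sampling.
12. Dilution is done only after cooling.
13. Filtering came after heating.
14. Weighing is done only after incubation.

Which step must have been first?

Incubation has a chain of constraints placing it before every other step, so incubation must be first.

incubation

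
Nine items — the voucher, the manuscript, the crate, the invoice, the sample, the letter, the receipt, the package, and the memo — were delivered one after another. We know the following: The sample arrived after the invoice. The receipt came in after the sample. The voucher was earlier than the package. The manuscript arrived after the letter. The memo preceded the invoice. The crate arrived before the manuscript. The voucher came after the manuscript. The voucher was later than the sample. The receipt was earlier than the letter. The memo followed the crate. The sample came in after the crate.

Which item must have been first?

the crate

The crate has a chain of constraints placing it before every other item, so the crate must be first.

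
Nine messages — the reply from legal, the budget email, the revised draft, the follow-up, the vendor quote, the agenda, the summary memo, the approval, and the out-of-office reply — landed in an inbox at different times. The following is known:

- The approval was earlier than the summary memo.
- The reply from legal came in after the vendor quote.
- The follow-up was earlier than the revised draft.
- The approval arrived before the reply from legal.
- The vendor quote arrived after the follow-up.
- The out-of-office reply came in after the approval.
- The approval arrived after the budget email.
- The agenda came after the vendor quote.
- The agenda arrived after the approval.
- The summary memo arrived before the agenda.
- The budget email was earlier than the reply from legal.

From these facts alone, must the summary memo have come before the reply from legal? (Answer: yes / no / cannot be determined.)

cannot be determined

No chain of stated constraints runs from the summary memo to the reply from legal, and none runs from the reply from legal to the summary memo either.
So the relative order of the summary memo and the reply from legal is not fixed by the given facts.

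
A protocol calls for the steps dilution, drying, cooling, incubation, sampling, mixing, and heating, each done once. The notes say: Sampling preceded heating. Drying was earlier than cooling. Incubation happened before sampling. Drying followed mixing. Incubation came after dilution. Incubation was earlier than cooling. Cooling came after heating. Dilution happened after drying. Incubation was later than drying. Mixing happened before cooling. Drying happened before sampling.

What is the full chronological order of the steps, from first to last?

mixing, drying, dilution, incubation, sampling, heating, cooling

The constraints fix every adjacent pair, so only one ordering works:
mixing → drying → dilution → incubation → sampling → heating → cooling.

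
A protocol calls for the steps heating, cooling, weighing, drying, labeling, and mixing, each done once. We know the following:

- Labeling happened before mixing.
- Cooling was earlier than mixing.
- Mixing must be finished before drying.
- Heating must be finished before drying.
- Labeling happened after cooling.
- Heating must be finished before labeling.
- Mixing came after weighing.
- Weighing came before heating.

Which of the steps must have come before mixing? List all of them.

cooling, heating, labeling, weighing

Directly stated before mixing: cooling, labeling, and weighing.
Heating reaches mixing via heating → labeling → mixing.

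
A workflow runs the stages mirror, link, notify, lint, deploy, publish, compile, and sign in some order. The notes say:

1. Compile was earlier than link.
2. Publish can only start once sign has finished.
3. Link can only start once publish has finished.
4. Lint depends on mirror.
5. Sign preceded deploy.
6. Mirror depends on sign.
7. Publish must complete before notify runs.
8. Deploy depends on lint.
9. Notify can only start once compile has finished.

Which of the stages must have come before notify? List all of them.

Directly stated before notify: compile and publish.
Sign reaches notify via sign → publish → notify.

compile, publish, sign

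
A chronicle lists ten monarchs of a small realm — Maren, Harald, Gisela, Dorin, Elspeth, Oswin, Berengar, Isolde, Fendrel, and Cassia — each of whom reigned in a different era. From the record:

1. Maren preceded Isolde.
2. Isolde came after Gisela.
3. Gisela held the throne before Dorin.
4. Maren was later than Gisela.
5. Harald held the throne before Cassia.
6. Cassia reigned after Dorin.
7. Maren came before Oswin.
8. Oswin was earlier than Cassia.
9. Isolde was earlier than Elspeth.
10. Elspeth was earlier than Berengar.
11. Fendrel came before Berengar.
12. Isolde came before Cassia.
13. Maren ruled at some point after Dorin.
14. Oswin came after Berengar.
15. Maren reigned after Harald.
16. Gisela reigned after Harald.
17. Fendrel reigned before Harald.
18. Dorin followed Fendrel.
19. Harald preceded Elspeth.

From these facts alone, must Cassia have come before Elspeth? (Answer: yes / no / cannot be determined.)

no

Tracing the constraints gives Elspeth → Berengar → Oswin → Cassia, so Elspeth must come before Cassia.
That means Cassia cannot be before Elspeth.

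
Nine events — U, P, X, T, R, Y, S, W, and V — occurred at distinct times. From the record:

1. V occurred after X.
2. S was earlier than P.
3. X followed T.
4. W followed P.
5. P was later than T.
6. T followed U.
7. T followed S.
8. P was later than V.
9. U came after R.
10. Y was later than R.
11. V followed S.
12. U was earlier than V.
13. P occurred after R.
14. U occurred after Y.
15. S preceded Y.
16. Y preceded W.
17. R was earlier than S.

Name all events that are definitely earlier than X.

Directly stated before X: T.
R reaches X via R → U → T → X.
S reaches X via S → T → X.
U reaches X via U → T → X.
Likewise Y reaches X by chaining the stated constraints.
No chain forces W (or any of the others) ahead of X.

R, S, T, U, Y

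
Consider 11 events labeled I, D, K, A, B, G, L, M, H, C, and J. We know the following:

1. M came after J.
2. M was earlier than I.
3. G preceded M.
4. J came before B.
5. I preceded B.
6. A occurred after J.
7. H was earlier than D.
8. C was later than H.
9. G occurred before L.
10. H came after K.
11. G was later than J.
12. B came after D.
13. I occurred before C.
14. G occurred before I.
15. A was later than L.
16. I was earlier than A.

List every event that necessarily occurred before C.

G, H, I, J, K, M

Directly stated before C: H and I.
G reaches C via G → I → C.
J reaches C via J → M → I → C.
K reaches C via K → H → C.
Likewise M reaches C by chaining the stated constraints.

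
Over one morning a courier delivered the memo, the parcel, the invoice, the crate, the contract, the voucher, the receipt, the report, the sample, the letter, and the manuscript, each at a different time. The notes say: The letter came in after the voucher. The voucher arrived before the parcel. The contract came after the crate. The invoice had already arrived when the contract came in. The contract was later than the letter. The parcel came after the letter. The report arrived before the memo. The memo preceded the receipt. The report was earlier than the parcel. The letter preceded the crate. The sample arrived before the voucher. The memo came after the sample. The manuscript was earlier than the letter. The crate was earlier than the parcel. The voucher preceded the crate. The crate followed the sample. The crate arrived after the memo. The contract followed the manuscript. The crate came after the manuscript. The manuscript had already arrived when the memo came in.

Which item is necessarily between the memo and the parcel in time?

the crate

Tracing the constraints gives the memo → the crate → the parcel, so the crate sits after the memo and before the parcel.
No other item is forced both after the memo and before the parcel.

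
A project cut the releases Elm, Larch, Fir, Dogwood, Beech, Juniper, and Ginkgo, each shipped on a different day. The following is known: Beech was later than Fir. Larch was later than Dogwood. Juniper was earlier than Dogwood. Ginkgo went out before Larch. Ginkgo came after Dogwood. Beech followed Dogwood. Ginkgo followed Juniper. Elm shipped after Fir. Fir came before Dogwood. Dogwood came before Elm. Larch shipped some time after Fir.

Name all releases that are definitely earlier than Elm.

Directly stated before Elm: Dogwood and Fir.
Juniper reaches Elm via Juniper → Dogwood → Elm.
No chain forces Beech (or any of the others) ahead of Elm.

Dogwood, Fir, Juniper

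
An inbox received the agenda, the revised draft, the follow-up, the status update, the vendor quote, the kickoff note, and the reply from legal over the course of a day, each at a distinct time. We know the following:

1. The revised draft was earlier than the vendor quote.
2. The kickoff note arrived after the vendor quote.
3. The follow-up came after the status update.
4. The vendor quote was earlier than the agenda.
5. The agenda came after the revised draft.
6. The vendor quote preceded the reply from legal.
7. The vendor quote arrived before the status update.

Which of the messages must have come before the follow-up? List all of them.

Directly stated before the follow-up: the status update.
The revised draft reaches the follow-up via the revised draft → the vendor quote → the status update → the follow-up.
The vendor quote reaches the follow-up via the vendor quote → the status update → the follow-up.
No chain forces the agenda (or any of the others) ahead of the follow-up.

the revised draft, the status update, the vendor quote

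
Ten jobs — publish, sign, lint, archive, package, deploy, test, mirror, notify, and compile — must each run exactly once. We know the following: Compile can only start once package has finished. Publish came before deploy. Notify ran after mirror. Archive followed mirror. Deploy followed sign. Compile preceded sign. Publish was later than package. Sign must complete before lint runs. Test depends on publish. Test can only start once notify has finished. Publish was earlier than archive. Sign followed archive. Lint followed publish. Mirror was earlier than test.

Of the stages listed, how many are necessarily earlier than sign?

Directly stated before sign: archive and compile.
Mirror reaches sign via mirror → archive → sign.
Package reaches sign via package → compile → sign.
Publish reaches sign via publish → archive → sign.
No chain forces test (or any of the others) ahead of sign.
That's archive, compile, mirror, package, and publish — 5 in all.

5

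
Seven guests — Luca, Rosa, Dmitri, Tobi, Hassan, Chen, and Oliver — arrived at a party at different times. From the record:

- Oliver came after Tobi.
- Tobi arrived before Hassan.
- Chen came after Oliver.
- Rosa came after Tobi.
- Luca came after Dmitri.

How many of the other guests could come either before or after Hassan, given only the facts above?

Forced before Hassan: Tobi.
That leaves Chen, Dmitri, Luca, Oliver, and Rosa with no forced order relative to Hassan — 5.

5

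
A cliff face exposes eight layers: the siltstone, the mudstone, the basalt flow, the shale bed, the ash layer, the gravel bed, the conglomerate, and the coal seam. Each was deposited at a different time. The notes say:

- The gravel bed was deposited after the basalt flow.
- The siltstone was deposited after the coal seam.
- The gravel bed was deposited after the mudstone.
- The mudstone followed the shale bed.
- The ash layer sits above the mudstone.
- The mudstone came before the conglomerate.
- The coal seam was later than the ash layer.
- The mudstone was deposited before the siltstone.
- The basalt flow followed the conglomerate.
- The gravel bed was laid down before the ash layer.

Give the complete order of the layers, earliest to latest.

The constraints fix every adjacent pair, so only one ordering works:
the shale bed → the mudstone → the conglomerate → the basalt flow → the gravel bed → the ash layer → the coal seam → the siltstone.

the shale bed, the mudstone, the conglomerate, the basalt flow, the gravel bed, the ash layer, the coal seam, the siltstone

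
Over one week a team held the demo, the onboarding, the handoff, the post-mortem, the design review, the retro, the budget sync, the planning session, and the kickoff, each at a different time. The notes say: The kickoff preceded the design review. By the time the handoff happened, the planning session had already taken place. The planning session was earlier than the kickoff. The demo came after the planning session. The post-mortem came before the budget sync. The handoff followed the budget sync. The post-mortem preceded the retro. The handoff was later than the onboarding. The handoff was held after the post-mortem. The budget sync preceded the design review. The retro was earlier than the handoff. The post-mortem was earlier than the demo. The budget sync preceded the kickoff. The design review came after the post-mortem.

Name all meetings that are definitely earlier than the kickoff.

Directly stated before the kickoff: the budget sync and the planning session.
The post-mortem reaches the kickoff via the post-mortem → the budget sync → the kickoff.
No chain forces the onboarding (or any of the others) ahead of the kickoff.

the budget sync, the planning session, the post-mortem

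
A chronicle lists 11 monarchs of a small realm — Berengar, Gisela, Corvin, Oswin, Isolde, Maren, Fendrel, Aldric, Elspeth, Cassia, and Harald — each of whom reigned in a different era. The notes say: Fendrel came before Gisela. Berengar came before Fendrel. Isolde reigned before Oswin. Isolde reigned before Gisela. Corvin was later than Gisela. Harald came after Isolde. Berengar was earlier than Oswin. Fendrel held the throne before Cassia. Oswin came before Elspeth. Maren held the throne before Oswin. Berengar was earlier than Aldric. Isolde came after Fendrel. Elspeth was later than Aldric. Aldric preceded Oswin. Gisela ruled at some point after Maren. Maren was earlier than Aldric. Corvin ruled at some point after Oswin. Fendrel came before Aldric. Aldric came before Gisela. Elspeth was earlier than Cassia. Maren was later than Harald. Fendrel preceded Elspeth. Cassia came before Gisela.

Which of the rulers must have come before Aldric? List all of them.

Berengar, Fendrel, Harald, Isolde, Maren

Directly stated before Aldric: Berengar, Fendrel, and Maren.
Harald reaches Aldric via Harald → Maren → Aldric.
Isolde reaches Aldric via Isolde → Harald → Maren → Aldric.
No chain forces Gisela (or any of the others) ahead of Aldric.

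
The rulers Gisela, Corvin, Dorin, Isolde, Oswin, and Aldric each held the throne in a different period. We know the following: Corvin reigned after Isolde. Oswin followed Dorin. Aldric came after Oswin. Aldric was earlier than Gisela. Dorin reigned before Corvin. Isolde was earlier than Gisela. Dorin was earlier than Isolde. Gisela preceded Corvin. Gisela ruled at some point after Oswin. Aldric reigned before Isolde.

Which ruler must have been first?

Dorin has a chain of constraints placing them before every other ruler, so Dorin must be first.

Dorin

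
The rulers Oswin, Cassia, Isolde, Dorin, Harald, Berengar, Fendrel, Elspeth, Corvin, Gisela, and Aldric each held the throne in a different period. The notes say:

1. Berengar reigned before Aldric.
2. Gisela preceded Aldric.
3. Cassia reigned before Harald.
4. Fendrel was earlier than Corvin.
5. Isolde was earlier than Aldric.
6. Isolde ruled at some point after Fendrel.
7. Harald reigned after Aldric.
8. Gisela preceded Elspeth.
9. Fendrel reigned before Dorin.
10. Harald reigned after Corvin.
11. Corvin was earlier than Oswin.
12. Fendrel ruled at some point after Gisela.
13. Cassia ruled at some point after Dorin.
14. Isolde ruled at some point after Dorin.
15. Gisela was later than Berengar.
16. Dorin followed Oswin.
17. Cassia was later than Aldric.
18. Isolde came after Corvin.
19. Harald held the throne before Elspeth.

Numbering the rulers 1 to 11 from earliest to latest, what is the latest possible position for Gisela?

2

Gisela must come before Aldric, Cassia, Corvin, Dorin, Elspeth, Fendrel, Harald, Isolde, and Oswin — 9 rulers forced after them.
Everything else can be placed before Gisela in some valid order, so Gisela can sit as late as position 11 − 9 = 2.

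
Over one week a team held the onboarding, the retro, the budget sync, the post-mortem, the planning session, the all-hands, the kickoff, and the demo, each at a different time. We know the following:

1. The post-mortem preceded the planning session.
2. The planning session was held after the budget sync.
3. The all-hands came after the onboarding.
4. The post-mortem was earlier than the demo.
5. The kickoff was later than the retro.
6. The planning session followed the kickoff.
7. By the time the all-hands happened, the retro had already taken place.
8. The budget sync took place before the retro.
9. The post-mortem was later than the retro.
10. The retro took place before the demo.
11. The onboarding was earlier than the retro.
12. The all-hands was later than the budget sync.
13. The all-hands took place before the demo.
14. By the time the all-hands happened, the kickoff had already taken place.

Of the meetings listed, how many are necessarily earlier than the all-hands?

Directly stated before the all-hands: the budget sync, the kickoff, the onboarding, and the retro.
No chain forces the planning session (or any of the others) ahead of the all-hands.
That's the budget sync, the kickoff, the onboarding, and the retro — 4 in all.

4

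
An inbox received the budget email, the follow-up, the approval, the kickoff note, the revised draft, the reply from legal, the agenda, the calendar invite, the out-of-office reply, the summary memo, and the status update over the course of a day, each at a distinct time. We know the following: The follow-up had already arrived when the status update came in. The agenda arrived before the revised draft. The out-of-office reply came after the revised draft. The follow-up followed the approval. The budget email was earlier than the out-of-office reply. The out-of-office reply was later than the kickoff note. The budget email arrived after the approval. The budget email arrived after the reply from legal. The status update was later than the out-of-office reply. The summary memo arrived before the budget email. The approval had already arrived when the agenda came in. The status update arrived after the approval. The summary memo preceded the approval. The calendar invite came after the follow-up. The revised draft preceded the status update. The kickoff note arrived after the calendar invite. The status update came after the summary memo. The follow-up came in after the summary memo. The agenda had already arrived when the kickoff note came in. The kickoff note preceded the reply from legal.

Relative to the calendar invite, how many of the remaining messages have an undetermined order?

2

Forced before the calendar invite: the approval, the follow-up, and the summary memo; forced after the calendar invite: the budget email, the kickoff note, the out-of-office reply, the reply from legal, and the status update.
That leaves the agenda and the revised draft with no forced order relative to the calendar invite — 2.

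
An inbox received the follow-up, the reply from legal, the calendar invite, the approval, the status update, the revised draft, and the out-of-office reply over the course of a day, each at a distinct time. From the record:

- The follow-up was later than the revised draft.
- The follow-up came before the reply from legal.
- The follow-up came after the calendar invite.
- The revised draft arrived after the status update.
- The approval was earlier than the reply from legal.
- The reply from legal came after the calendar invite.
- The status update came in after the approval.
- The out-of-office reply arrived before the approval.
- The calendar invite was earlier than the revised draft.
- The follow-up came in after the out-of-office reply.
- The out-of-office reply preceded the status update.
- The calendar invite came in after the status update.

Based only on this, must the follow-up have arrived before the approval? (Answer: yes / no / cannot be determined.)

no

Tracing the constraints gives the approval → the status update → the revised draft → the follow-up, so the approval must come before the follow-up.
That means the follow-up cannot be before the approval.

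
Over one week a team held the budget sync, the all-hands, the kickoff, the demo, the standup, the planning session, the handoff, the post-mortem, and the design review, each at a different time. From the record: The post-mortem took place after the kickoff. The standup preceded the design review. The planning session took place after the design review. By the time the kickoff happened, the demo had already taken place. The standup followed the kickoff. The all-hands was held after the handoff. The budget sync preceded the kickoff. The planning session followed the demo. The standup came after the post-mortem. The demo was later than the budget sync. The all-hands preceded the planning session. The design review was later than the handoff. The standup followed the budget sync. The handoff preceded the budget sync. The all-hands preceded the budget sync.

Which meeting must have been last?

Every other meeting has a chain of constraints placing it before the planning session, so the planning session is last.

the planning session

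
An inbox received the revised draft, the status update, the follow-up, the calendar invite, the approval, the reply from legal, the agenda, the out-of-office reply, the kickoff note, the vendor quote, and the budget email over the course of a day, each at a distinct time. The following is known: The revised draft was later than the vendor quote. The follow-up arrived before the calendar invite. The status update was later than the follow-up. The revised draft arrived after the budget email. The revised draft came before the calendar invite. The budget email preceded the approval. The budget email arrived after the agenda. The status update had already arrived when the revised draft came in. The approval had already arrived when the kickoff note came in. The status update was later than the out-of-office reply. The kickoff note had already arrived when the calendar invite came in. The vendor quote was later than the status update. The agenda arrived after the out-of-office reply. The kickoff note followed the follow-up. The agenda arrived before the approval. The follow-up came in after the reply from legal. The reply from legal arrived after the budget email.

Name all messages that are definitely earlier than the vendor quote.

the agenda, the budget email, the follow-up, the out-of-office reply, the reply from legal, the status update

Directly stated before the vendor quote: the status update.
The agenda reaches the vendor quote via the agenda → the budget email → the reply from legal → the follow-up → the status update → the vendor quote.
The budget email reaches the vendor quote via the budget email → the reply from legal → the follow-up → the status update → the vendor quote.
The follow-up reaches the vendor quote via the follow-up → the status update → the vendor quote.
Likewise the out-of-office reply and the reply from legal each reach the vendor quote by chaining the stated constraints.
No chain forces the approval (or any of the others) ahead of the vendor quote.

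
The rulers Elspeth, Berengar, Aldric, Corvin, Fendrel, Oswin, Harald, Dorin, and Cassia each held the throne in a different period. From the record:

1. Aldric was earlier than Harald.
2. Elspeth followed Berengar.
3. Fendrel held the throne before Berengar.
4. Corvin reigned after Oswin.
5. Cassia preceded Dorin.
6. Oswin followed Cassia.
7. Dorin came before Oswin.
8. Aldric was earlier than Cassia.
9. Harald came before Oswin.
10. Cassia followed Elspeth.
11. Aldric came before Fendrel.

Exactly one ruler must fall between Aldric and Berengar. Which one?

Fendrel

Tracing the constraints gives Aldric → Fendrel → Berengar, so Fendrel sits after Aldric and before Berengar.
No other ruler is forced both after Aldric and before Berengar.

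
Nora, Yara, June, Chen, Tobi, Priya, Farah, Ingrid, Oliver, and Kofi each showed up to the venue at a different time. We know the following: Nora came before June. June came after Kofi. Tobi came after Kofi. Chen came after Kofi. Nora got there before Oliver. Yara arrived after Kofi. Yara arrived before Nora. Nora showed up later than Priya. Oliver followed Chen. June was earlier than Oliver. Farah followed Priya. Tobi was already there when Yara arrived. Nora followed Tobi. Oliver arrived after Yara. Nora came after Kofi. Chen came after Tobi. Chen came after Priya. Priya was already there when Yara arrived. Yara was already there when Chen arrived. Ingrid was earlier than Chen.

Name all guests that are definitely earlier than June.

Kofi, Nora, Priya, Tobi, Yara

Directly stated before June: Kofi and Nora.
Priya reaches June via Priya → Nora → June.
Tobi reaches June via Tobi → Nora → June.
Yara reaches June via Yara → Nora → June.
No chain forces Farah (or any of the others) ahead of June.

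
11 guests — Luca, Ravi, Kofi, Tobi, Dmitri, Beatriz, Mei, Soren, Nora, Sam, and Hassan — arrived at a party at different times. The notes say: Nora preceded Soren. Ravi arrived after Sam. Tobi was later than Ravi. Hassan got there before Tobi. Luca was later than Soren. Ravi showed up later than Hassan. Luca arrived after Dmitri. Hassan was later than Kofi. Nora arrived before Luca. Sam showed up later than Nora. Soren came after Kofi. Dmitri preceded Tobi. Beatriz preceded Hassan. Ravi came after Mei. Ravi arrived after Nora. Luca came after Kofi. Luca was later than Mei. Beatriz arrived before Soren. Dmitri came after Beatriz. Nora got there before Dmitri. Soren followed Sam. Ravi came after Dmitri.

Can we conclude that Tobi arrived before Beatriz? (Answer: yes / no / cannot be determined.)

Tracing the constraints gives Beatriz → Dmitri → Tobi, so Beatriz must come before Tobi.
That means Tobi cannot be before Beatriz.

no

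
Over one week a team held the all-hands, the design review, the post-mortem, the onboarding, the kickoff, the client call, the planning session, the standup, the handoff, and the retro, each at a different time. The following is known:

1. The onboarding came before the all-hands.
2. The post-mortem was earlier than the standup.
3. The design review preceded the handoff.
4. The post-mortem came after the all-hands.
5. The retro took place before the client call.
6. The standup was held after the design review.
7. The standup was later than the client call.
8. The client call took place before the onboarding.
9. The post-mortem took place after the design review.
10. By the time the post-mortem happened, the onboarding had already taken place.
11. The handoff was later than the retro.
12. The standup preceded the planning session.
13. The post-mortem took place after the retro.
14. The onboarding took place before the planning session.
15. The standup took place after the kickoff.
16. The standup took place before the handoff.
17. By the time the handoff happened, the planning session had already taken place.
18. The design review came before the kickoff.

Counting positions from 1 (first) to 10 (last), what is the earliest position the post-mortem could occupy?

6

The all-hands, the client call, the design review, the onboarding, and the retro must all come before the post-mortem — 5 forced predecessors.
Nothing else is forced ahead of the post-mortem, so its earliest slot is position 5 + 1 = 6.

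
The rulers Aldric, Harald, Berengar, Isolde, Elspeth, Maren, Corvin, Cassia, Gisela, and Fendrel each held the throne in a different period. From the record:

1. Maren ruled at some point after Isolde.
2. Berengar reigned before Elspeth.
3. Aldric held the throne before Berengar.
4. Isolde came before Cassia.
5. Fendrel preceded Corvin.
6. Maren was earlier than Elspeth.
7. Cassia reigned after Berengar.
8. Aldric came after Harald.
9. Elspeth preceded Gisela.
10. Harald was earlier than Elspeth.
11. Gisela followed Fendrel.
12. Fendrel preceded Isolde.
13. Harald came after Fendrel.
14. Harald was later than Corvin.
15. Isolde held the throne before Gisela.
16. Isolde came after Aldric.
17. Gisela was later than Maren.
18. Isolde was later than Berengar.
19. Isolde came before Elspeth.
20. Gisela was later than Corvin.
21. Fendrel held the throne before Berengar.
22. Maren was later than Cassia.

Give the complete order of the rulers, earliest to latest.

Fendrel, Corvin, Harald, Aldric, Berengar, Isolde, Cassia, Maren, Elspeth, Gisela

The constraints fix every adjacent pair, so only one ordering works:
Fendrel → Corvin → Harald → Aldric → Berengar → Isolde → Cassia → Maren → Elspeth → Gisela.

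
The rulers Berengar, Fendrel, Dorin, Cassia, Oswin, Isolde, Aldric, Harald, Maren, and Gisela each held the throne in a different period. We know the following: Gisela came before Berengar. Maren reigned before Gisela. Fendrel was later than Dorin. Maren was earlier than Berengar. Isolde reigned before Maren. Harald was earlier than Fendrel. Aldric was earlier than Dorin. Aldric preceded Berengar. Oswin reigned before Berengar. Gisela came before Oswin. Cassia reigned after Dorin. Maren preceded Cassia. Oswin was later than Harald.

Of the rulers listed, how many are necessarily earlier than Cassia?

4

Directly stated before Cassia: Dorin and Maren.
Aldric reaches Cassia via Aldric → Dorin → Cassia.
Isolde reaches Cassia via Isolde → Maren → Cassia.
That's Aldric, Dorin, Isolde, and Maren — 4 in all.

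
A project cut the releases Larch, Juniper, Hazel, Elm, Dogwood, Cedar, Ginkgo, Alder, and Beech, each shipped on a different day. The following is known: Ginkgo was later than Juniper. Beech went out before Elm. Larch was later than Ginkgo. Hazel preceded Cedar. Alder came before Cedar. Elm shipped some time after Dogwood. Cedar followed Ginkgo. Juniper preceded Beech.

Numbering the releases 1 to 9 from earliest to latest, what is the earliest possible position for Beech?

2

Juniper must come before Beech — 1 forced predecessor.
Nothing else is forced ahead of Beech, so its earliest slot is position 1 + 1 = 2.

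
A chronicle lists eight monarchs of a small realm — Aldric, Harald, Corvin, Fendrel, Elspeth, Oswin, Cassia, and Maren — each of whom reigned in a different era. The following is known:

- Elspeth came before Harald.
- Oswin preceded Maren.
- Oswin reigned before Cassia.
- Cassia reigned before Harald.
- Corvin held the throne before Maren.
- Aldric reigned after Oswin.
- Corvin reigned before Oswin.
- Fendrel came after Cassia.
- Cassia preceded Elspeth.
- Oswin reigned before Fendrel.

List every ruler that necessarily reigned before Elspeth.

Directly stated before Elspeth: Cassia.
Corvin reaches Elspeth via Corvin → Oswin → Cassia → Elspeth.
Oswin reaches Elspeth via Oswin → Cassia → Elspeth.
No chain forces Maren (or any of the others) ahead of Elspeth.

Cassia, Corvin, Oswin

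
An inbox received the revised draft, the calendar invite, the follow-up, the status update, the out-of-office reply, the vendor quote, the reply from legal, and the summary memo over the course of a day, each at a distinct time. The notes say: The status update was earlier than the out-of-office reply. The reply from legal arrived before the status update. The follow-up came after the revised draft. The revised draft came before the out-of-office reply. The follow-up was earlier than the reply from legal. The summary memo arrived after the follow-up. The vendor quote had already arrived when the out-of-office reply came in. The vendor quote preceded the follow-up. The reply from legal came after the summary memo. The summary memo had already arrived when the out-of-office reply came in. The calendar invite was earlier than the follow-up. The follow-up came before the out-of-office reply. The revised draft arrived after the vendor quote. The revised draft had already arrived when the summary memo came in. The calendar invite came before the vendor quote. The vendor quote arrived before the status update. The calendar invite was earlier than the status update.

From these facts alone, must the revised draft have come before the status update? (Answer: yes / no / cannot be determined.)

yes

Chain the constraints: the revised draft → the follow-up → the reply from legal → the status update. Each link is directly stated, so the revised draft comes before the status update.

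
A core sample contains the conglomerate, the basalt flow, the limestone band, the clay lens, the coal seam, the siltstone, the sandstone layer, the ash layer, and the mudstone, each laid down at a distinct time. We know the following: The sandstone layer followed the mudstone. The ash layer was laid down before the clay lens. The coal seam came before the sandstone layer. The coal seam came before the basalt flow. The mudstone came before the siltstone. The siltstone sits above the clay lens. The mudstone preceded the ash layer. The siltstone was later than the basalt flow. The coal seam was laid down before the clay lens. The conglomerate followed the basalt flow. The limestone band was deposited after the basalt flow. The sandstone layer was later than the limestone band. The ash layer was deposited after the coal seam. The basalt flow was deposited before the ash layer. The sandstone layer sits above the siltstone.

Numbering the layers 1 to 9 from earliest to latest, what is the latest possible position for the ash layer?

The ash layer must come before the clay lens, the sandstone layer, and the siltstone — 3 layers forced after it.
Everything else can be placed before the ash layer in some valid order, so the ash layer can sit as late as position 9 − 3 = 6.

6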